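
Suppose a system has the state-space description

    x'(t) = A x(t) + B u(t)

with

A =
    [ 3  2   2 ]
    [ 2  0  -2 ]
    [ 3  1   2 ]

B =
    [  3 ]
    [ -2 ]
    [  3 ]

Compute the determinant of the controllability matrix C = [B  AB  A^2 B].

AB = [[11], [0], [13]]
A^2B = [[59], [-4], [59]]
Controllability matrix C = [B  AB  A^2B] = [[3, 11, 59], [-2, 0, -4], [3, 13, 59]]
Expanding along the first row, det(C) = 3·(0·59 - (-4)·13) - 11·((-2)·59 - (-4)·3) + 59·((-2)·13 - 0·3) = 3·52 - 11·(-106) + 59·(-26) = -212
Since det(C) ≠ 0, rank(C) = 3 and the system is completely controllable.

-212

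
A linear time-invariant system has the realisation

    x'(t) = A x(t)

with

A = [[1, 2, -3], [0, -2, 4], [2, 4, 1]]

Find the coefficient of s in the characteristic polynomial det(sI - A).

-13

Expand det(sI - A) for the 3×3 matrix.
p(s) = s^3 - 13s + 14.
(Check: constant term = det(-A) = (-1)^3 det A = 14; coefficient of s^2 = -tr A = 0.)
The coefficient of s is -13.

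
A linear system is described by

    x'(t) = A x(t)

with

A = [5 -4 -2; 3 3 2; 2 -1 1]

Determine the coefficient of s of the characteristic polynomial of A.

Expand det(sI - A) for the 3×3 matrix.
p(s) = s^3 - 9s^2 + 41s - 39.
(Check: constant term = det(-A) = (-1)^3 det A = -39; coefficient of s^2 = -tr A = -9.)
The coefficient of s is 41.

41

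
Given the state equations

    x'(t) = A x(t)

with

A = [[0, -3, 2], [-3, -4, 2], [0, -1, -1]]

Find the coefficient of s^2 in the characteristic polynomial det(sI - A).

Expand det(sI - A) for the 3×3 matrix.
p(s) = s^3 + 5s^2 - 3s - 15.
(Check: constant term = det(-A) = (-1)^3 det A = -15; coefficient of s^2 = -tr A = 5.)
The coefficient of s^2 is 5.

5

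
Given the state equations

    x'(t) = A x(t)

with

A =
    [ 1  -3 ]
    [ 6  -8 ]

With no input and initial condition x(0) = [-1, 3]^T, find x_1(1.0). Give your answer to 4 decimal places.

-0.6497

det(sI - A) = s^2 - (tr A)s + det A, with tr A = 1 + (-8) = -7 and det A = 1·(-8) - (-3)·6 = -8 - (-18) = 10.
So p(s) = det(sI - A) = s^2 + 7s + 10.
Factor s^2 + 7s + 10: two numbers with sum -7 and product 10 are -2 and -5, so s^2 + 7s + 10 = (s + 2)(s + 5).
Hence p(s) = (s + 2) (s + 5), with roots -5, -2.
The eigenvalues -5, -2 are distinct and real, so A is diagonalisable and x(t) = e^{At} x(0) = V diag(e^{λ_i t}) V^{-1} x(0), where the columns of V are the eigenvectors.
λ = -5: A - (-5)I = [[6, -3], [6, -3]]. Row 1 gives 6·v1 + (-3)·v2 = 0, so take v_1 = [-1, -2]^T.
λ = -2: A - (-2)I = [[3, -3], [6, -6]]. Row 1 gives 3·v1 + (-3)·v2 = 0, so take v_2 = [1, 1]^T.
V = [v_1 v_2] = [[-1, 1], [-2, 1]] has det V = 1, so V^{-1} = adj(V)/det V = [[1, -1], [2, -1]].
Modal coordinates z(0) = V^{-1} x(0): 1·(-1) + (-1)·3 = -4; 2·(-1) + (-1)·3 = -5; so z(0) = [-4, -5]^T.
x_1(t) = Σ_i (v_i)_1 · z_i(0) · e^{λ_i t} (row 1 of V times the modal terms).
x_1(1.0) = (-1)·(-4)·e^{-5·1.0} + 1·(-5)·e^{-2·1.0} = 4·0.006738 + (-5)·0.135335 = -0.6497.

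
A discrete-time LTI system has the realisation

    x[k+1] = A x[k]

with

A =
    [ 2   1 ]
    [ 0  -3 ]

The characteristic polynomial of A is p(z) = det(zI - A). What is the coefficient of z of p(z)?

1

For a 2×2 matrix, det(zI - A) = z^2 - (tr A)z + det A.
tr A = -1, det A = -6.
So p(z) = z^2 + z - 6.
The coefficient of z is 1.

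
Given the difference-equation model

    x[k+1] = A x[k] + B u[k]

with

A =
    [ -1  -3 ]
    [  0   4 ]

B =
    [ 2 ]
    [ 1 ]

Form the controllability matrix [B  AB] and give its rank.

2

AB = [[-5], [4]]
Controllability matrix C = [B  AB] = [[2, -5], [1, 4]]
det(C) = 2·4 - (-5)·1 = 8 - (-5) = 13 ≠ 0, so rank(C) = 2.
rank(C) = 2 = n, so the pair (A, B) is completely controllable.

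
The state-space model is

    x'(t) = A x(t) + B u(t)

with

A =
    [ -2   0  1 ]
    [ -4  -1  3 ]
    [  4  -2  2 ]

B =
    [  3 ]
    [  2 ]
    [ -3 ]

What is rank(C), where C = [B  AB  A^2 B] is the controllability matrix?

3

AB = [[-9], [-23], [2]]
A^2B = [[20], [65], [14]]
Controllability matrix C = [B  AB  A^2B] = [[3, -9, 20], [2, -23, 65], [-3, 2, 14]]
det(C) = 3·((-23)·14 - 65·2) - (-9)·(2·14 - 65·(-3)) + 20·(2·2 - (-23)·(-3)) = 3·(-452) - (-9)·223 + 20·(-65) = -649 ≠ 0, so rank(C) = 3.
rank(C) = 3 = n, so the pair (A, B) is completely controllable.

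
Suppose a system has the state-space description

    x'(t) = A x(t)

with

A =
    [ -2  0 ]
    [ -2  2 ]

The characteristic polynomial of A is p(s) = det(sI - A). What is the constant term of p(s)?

-4

For a 2×2 matrix, det(sI - A) = s^2 - (tr A)s + det A.
tr A = 0, det A = -4.
So p(s) = s^2 - 4.
The constant term is -4.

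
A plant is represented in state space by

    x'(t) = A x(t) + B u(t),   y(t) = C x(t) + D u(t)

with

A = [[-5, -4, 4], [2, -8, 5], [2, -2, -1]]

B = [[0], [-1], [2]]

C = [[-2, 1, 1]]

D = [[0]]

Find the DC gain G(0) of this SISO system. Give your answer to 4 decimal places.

G(0) = C(-A)^{-1}B + D = -C A^{-1} B + D.
det A = -90, so A^{-1} = (1/-90)·adj(A) = [[-1/5, 2/15, -2/15], [-2/15, 1/30, -11/30], [-2/15, 1/5, -8/15]]
A^{-1} B = [-2/5, -23/30, -19/15]^T
C A^{-1} B = -37/30
G(0) = D - C A^{-1} B = 0 - (-37/30) = 37/30 ≈ 1.2333

1.2333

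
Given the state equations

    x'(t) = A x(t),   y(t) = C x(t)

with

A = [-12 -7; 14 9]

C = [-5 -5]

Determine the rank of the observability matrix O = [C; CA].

CA = [[-10, -10]]
Observability matrix O = [C; CA] = [[-5, -5], [-10, -10]]
Every row of O is a scalar multiple of row 1 = [-5, -5] (multipliers 1, 2), so the rows span a one-dimensional space.
O ≠ 0, hence rank(O) = 1.
rank(O) = 1 < n = 2, so the pair (A, C) is not completely observable.

1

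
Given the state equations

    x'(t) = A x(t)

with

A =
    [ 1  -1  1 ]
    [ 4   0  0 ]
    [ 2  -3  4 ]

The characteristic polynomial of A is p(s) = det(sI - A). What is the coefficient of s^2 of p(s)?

-5

Expand det(sI - A) for the 3×3 matrix.
p(s) = s^3 - 5s^2 + 6s - 4.
(Check: constant term = det(-A) = (-1)^3 det A = -4; coefficient of s^2 = -tr A = -5.)
The coefficient of s^2 is -5.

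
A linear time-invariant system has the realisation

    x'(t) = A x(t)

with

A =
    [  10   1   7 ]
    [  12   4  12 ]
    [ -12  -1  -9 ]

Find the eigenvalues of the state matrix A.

det(sI - A) = s^3 - (tr A)s^2 + (M11 + M22 + M33)s - det A, where Mii is the 2×2 principal minor of A obtained by deleting row i and column i.
tr A = 10 + 4 + (-9) = 5; M11 = 4·(-9) - 12·(-1) = -36 - (-12) = -24; M22 = 10·(-9) - 7·(-12) = -90 - (-84) = -6; M33 = 10·4 - 1·12 = 40 - 12 = 28; sum of minors = -2.
det A = 10·(4·(-9) - 12·(-1)) - 1·(12·(-9) - 12·(-12)) + 7·(12·(-1) - 4·(-12)) = 10·(-24) - 1·36 + 7·36 = -24.
So p(s) = det(sI - A) = s^3 - 5s^2 - 2s + 24.
Rational-root test: any integer root divides 24. Testing small divisors, s = -2 works: p(-2) = -8 + (-20) + 4 + 24 = 0, so (s + 2) is a factor.
Dividing, p(s) = (s + 2)(s^2 - 7s + 12).
Factor s^2 - 7s + 12: two numbers with sum 7 and product 12 are 4 and 3, so s^2 - 7s + 12 = (s - 4)(s - 3).
Hence p(s) = (s - 4) (s - 3) (s + 2), with roots -2, 3, 4.
At least one eigenvalue has non-negative real part, so the system is not asymptotically stable.

-2, 3, 4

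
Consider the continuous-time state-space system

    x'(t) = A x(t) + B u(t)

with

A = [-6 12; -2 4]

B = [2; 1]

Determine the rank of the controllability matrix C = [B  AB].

AB = [[0], [0]]
Controllability matrix C = [B  AB] = [[2, 0], [1, 0]]
Every column of C is a scalar multiple of column 1 = [2, 1] (multipliers 1, 0), so the columns span a one-dimensional space.
C ≠ 0, hence rank(C) = 1.
rank(C) = 1 < n = 2, so the pair (A, B) is not completely controllable.

1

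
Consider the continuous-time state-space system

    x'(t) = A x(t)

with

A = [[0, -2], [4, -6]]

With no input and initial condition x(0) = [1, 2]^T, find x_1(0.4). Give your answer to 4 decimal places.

det(sI - A) = s^2 - (tr A)s + det A, with tr A = 0 + (-6) = -6 and det A = 0·(-6) - (-2)·4 = 0 - (-8) = 8.
So p(s) = det(sI - A) = s^2 + 6s + 8.
Factor s^2 + 6s + 8: two numbers with sum -6 and product 8 are -2 and -4, so s^2 + 6s + 8 = (s + 2)(s + 4).
Hence p(s) = (s + 2) (s + 4), with roots -4, -2.
The eigenvalues -4, -2 are distinct and real, so A is diagonalisable and x(t) = e^{At} x(0) = V diag(e^{λ_i t}) V^{-1} x(0), where the columns of V are the eigenvectors.
λ = -4: A - (-4)I = [[4, -2], [4, -2]]. Row 1 gives 4·v1 + (-2)·v2 = 0, so take v_1 = [1, 2]^T.
λ = -2: A - (-2)I = [[2, -2], [4, -4]]. Row 1 gives 2·v1 + (-2)·v2 = 0, so take v_2 = [-1, -1]^T.
V = [v_1 v_2] = [[1, -1], [2, -1]] has det V = 1, so V^{-1} = adj(V)/det V = [[-1, 1], [-2, 1]].
Modal coordinates z(0) = V^{-1} x(0): (-1)·1 + 1·2 = 1; (-2)·1 + 1·2 = 0; so z(0) = [1, 0]^T.
x_1(t) = Σ_i (v_i)_1 · z_i(0) · e^{λ_i t} (row 1 of V times the modal terms).
x_1(0.4) = 1·1·e^{-4·0.4} + (-1)·0·e^{-2·0.4} = 1·0.201897 + 0·0.449329 = 0.2019.

0.2019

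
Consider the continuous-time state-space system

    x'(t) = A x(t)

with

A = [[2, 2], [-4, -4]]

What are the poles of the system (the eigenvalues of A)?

-2, 0

det(sI - A) = s^2 - (tr A)s + det A, with tr A = 2 + (-4) = -2 and det A = 2·(-4) - 2·(-4) = -8 - (-8) = 0.
So p(s) = det(sI - A) = s^2 + 2s.
Factor s^2 + 2s: two numbers with sum -2 and product 0 are 0 and -2, so s^2 + 2s = s(s + 2).
Hence p(s) = s (s + 2), with roots -2, 0.
At least one eigenvalue has non-negative real part, so the system is not asymptotically stable.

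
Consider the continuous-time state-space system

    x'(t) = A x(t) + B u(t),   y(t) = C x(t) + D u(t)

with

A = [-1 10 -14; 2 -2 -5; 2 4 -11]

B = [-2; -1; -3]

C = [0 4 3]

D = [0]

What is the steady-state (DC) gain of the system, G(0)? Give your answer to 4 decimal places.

G(0) = C(-A)^{-1}B + D = -C A^{-1} B + D.
det A = -90, so A^{-1} = (1/-90)·adj(A) = [[-7/15, -3/5, 13/15], [-2/15, -13/30, 11/30], [-2/15, -4/15, 1/5]]
A^{-1} B = [-16/15, -2/5, -1/15]^T
C A^{-1} B = -9/5
G(0) = D - C A^{-1} B = 0 - (-9/5) = 9/5 ≈ 1.8000

1.8000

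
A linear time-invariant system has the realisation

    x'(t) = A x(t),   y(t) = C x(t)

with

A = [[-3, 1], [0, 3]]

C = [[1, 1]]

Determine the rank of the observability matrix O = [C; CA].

2

CA = [[-3, 4]]
Observability matrix O = [C; CA] = [[1, 1], [-3, 4]]
det(O) = 1·4 - 1·(-3) = 4 - (-3) = 7 ≠ 0, so rank(O) = 2.
rank(O) = 2 = n, so the pair (A, C) is completely observable.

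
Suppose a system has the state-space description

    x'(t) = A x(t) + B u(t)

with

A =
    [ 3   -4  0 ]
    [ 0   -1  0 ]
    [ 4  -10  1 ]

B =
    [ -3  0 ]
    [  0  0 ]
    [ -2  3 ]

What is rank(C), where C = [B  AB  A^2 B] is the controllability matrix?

AB = [[-9, 0], [0, 0], [-14, 3]]
A^2B = [[-27, 0], [0, 0], [-50, 3]]
Controllability matrix C = [B  AB  A^2B] = [[-3, 0, -9, 0, -27, 0], [0, 0, 0, 0, 0, 0], [-2, 3, -14, 3, -50, 3]]
Row 2 of C is identically zero, so rank(C) ≤ 2.
The 2×2 minor from rows 1, 3, columns 1, 2 is (-3)·3 - 0·(-2) = -9 - 0 = -9 ≠ 0, so rank(C) = 2.
rank(C) = 2 < n = 3, so the pair (A, B) is not completely controllable.

2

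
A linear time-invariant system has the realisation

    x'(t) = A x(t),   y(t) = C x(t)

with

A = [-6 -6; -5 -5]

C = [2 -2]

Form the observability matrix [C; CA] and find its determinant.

CA = [[-2, -2]]
Observability matrix O = [C; CA] = [[2, -2], [-2, -2]]
det(O) = 2·(-2) - (-2)·(-2) = -4 - 4 = -8
Since det(O) ≠ 0, rank(O) = 2 and the system is completely observable.

-8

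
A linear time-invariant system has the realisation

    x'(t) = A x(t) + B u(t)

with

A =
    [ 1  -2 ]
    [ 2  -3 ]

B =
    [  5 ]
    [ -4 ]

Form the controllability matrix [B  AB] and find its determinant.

AB = [[13], [22]]
Controllability matrix C = [B  AB] = [[5, 13], [-4, 22]]
det(C) = 5·22 - 13·(-4) = 110 - (-52) = 162
Since det(C) ≠ 0, rank(C) = 2 and the system is completely controllable.

162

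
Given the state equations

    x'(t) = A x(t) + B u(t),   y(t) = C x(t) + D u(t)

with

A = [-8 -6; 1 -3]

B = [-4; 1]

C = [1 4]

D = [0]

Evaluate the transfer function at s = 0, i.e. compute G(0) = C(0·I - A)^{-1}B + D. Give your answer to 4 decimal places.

-0.0667

G(0) = C(-A)^{-1}B + D = -C A^{-1} B + D.
det A = 30, so A^{-1} = (1/30)·adj(A) = [[-1/10, 1/5], [-1/30, -4/15]]
A^{-1} B = [3/5, -2/15]^T
C A^{-1} B = 1/15
G(0) = D - C A^{-1} B = 0 - (1/15) = -1/15 ≈ -0.0667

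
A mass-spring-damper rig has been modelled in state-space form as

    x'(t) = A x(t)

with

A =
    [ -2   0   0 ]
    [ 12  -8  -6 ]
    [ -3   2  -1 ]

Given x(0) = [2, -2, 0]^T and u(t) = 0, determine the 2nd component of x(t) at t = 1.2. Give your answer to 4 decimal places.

det(sI - A) = s^3 - (tr A)s^2 + (M11 + M22 + M33)s - det A, where Mii is the 2×2 principal minor of A obtained by deleting row i and column i.
tr A = (-2) + (-8) + (-1) = -11; M11 = (-8)·(-1) - (-6)·2 = 8 - (-12) = 20; M22 = (-2)·(-1) - 0·(-3) = 2 - 0 = 2; M33 = (-2)·(-8) - 0·12 = 16 - 0 = 16; sum of minors = 38.
det A = (-2)·((-8)·(-1) - (-6)·2) - 0·(12·(-1) - (-6)·(-3)) + 0·(12·2 - (-8)·(-3)) = (-2)·20 - 0·(-30) + 0·0 = -40.
So p(s) = det(sI - A) = s^3 + 11s^2 + 38s + 40.
Rational-root test: any integer root divides 40. Testing small divisors, s = -2 works: p(-2) = -8 + 44 + (-76) + 40 = 0, so (s + 2) is a factor.
Dividing, p(s) = (s + 2)(s^2 + 9s + 20).
Factor s^2 + 9s + 20: two numbers with sum -9 and product 20 are -4 and -5, so s^2 + 9s + 20 = (s + 4)(s + 5).
Hence p(s) = (s + 2) (s + 4) (s + 5), with roots -5, -4, -2.
The eigenvalues -5, -4, -2 are distinct and real, so A is diagonalisable and x(t) = e^{At} x(0) = V diag(e^{λ_i t}) V^{-1} x(0), where the columns of V are the eigenvectors.
λ = -5: A - (-5)I = [[3, 0, 0], [12, -3, -6], [-3, 2, 4]]. v must be orthogonal to every row; (row 1) × (row 2) = [0, 18, -9], so take v_1 = [0, -2, 1]^T.
λ = -4: A - (-4)I = [[2, 0, 0], [12, -4, -6], [-3, 2, 3]]. v must be orthogonal to every row; (row 1) × (row 2) = [0, 12, -8], so take v_2 = [0, -3, 2]^T.
λ = -2: A - (-2)I = [[0, 0, 0], [12, -6, -6], [-3, 2, 1]]. v must be orthogonal to every row; (row 2) × (row 3) = [6, 6, 6], so take v_3 = [1, 1, 1]^T.
V = [v_1 v_2 v_3] = [[0, 0, 1], [-2, -3, 1], [1, 2, 1]] has det V = -1, so V^{-1} = adj(V)/det V = [[5, -2, -3], [-3, 1, 2], [1, 0, 0]].
Modal coordinates z(0) = V^{-1} x(0): 5·2 + (-2)·(-2) + (-3)·0 = 14; (-3)·2 + 1·(-2) + 2·0 = -8; 1·2 + 0·(-2) + 0·0 = 2; so z(0) = [14, -8, 2]^T.
x_2(t) = Σ_i (v_i)_2 · z_i(0) · e^{λ_i t} (row 2 of V times the modal terms).
x_2(1.2) = (-2)·14·e^{-5·1.2} + (-3)·(-8)·e^{-4·1.2} + 1·2·e^{-2·1.2} = (-28)·0.002479 + 24·0.008230 + 2·0.090718 = 0.3095.

0.3095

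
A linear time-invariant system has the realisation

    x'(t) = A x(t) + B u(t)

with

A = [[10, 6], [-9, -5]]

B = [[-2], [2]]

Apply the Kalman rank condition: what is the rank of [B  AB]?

1

AB = [[-8], [8]]
Controllability matrix C = [B  AB] = [[-2, -8], [2, 8]]
Every column of C is a scalar multiple of column 1 = [-2, 2] (multipliers 1, 4), so the columns span a one-dimensional space.
C ≠ 0, hence rank(C) = 1.
rank(C) = 1 < n = 2, so the pair (A, B) is not completely controllable.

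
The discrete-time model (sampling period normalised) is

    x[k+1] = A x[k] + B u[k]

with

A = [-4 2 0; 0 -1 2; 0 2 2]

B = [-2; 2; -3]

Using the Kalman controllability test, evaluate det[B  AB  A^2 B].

1792

AB = [[12], [-8], [-2]]
A^2B = [[-64], [4], [-20]]
Controllability matrix C = [B  AB  A^2B] = [[-2, 12, -64], [2, -8, 4], [-3, -2, -20]]
Expanding along the first row, det(C) = (-2)·((-8)·(-20) - 4·(-2)) - 12·(2·(-20) - 4·(-3)) + (-64)·(2·(-2) - (-8)·(-3)) = (-2)·168 - 12·(-28) + (-64)·(-28) = 1792
Since det(C) ≠ 0, rank(C) = 3 and the system is completely controllable.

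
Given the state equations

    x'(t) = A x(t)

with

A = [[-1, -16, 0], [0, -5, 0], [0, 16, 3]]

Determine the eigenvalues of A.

-5, -1, 3

det(sI - A) = s^3 - (tr A)s^2 + (M11 + M22 + M33)s - det A, where Mii is the 2×2 principal minor of A obtained by deleting row i and column i.
tr A = (-1) + (-5) + 3 = -3; M11 = (-5)·3 - 0·16 = -15 - 0 = -15; M22 = (-1)·3 - 0·0 = -3 - 0 = -3; M33 = (-1)·(-5) - (-16)·0 = 5 - 0 = 5; sum of minors = -13.
det A = (-1)·((-5)·3 - 0·16) - (-16)·(0·3 - 0·0) + 0·(0·16 - (-5)·0) = (-1)·(-15) - (-16)·0 + 0·0 = 15.
So p(s) = det(sI - A) = s^3 + 3s^2 - 13s - 15.
Rational-root test: any integer root divides -15. Testing small divisors, s = -1 works: p(-1) = -1 + 3 + 13 + (-15) = 0, so (s + 1) is a factor.
Dividing, p(s) = (s + 1)(s^2 + 2s - 15).
Factor s^2 + 2s - 15: two numbers with sum -2 and product -15 are 3 and -5, so s^2 + 2s - 15 = (s - 3)(s + 5).
Hence p(s) = (s - 3) (s + 1) (s + 5), with roots -5, -1, 3.
At least one eigenvalue has non-negative real part, so the system is not asymptotically stable.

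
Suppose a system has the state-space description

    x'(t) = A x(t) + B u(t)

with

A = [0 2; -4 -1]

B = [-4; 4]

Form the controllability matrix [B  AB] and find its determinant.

-80

AB = [[8], [12]]
Controllability matrix C = [B  AB] = [[-4, 8], [4, 12]]
det(C) = (-4)·12 - 8·4 = -48 - 32 = -80
Since det(C) ≠ 0, rank(C) = 2 and the system is completely controllable.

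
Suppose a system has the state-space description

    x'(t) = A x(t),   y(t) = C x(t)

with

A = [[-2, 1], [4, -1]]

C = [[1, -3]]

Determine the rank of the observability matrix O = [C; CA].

CA = [[-14, 4]]
Observability matrix O = [C; CA] = [[1, -3], [-14, 4]]
det(O) = 1·4 - (-3)·(-14) = 4 - 42 = -38 ≠ 0, so rank(O) = 2.
rank(O) = 2 = n, so the pair (A, C) is completely observable.

2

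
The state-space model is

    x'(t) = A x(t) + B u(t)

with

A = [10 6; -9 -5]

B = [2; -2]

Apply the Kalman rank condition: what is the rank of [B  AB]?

AB = [[8], [-8]]
Controllability matrix C = [B  AB] = [[2, 8], [-2, -8]]
Every column of C is a scalar multiple of column 1 = [2, -2] (multipliers 1, 4), so the columns span a one-dimensional space.
C ≠ 0, hence rank(C) = 1.
rank(C) = 1 < n = 2, so the pair (A, B) is not completely controllable.

1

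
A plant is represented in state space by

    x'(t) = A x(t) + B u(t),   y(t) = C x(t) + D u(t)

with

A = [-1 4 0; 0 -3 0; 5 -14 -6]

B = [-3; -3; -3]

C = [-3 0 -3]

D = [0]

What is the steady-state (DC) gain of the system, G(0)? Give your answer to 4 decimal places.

33.0000

G(0) = C(-A)^{-1}B + D = -C A^{-1} B + D.
det A = -18, so A^{-1} = (1/-18)·adj(A) = [[-1, -4/3, 0], [0, -1/3, 0], [-5/6, -1/3, -1/6]]
A^{-1} B = [7, 1, 4]^T
C A^{-1} B = -33
G(0) = D - C A^{-1} B = 0 - (-33) = 33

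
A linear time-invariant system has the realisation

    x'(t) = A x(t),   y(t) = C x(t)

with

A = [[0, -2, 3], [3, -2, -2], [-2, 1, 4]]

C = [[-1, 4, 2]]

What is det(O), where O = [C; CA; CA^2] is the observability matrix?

CA = [[8, -4, -3]]
CA^2 = [[-6, -11, 20]]
Observability matrix O = [C; CA; CA^2] = [[-1, 4, 2], [8, -4, -3], [-6, -11, 20]]
Expanding along the first row, det(O) = (-1)·((-4)·20 - (-3)·(-11)) - 4·(8·20 - (-3)·(-6)) + 2·(8·(-11) - (-4)·(-6)) = (-1)·(-113) - 4·142 + 2·(-112) = -679
Since det(O) ≠ 0, rank(O) = 3 and the system is completely observable.

-679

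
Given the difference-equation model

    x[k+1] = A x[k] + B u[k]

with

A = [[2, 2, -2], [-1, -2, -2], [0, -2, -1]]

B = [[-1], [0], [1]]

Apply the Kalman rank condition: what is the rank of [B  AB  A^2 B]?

AB = [[-4], [-1], [-1]]
A^2B = [[-8], [8], [3]]
Controllability matrix C = [B  AB  A^2B] = [[-1, -4, -8], [0, -1, 8], [1, -1, 3]]
det(C) = (-1)·((-1)·3 - 8·(-1)) - (-4)·(0·3 - 8·1) + (-8)·(0·(-1) - (-1)·1) = (-1)·5 - (-4)·(-8) + (-8)·1 = -45 ≠ 0, so rank(C) = 3.
rank(C) = 3 = n, so the pair (A, B) is completely controllable.

3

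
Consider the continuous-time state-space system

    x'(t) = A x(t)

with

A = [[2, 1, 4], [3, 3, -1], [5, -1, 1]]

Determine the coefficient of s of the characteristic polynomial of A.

Expand det(sI - A) for the 3×3 matrix.
p(s) = s^3 - 6s^2 - 13s + 76.
(Check: constant term = det(-A) = (-1)^3 det A = 76; coefficient of s^2 = -tr A = -6.)
The coefficient of s is -13.

-13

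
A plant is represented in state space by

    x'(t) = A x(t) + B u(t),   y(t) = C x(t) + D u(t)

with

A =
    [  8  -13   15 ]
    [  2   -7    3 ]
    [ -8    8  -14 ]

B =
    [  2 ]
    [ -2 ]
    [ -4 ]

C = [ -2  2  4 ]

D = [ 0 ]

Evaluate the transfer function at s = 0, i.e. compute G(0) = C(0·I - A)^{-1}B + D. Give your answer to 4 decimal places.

G(0) = C(-A)^{-1}B + D = -C A^{-1} B + D.
det A = -60, so A^{-1} = (1/-60)·adj(A) = [[-37/30, 31/30, -11/10], [-1/15, -2/15, -1/10], [2/3, -2/3, 1/2]]
A^{-1} B = [-2/15, 8/15, 2/3]^T
C A^{-1} B = 4
G(0) = D - C A^{-1} B = 0 - (4) = -4

-4.0000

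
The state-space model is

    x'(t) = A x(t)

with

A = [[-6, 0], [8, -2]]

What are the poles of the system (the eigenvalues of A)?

det(sI - A) = s^2 - (tr A)s + det A, with tr A = (-6) + (-2) = -8 and det A = (-6)·(-2) - 0·8 = 12 - 0 = 12.
So p(s) = det(sI - A) = s^2 + 8s + 12.
Factor s^2 + 8s + 12: two numbers with sum -8 and product 12 are -2 and -6, so s^2 + 8s + 12 = (s + 2)(s + 6).
Hence p(s) = (s + 2) (s + 6), with roots -6, -2.
All eigenvalues have negative real part, so the system is asymptotically stable.

-6, -2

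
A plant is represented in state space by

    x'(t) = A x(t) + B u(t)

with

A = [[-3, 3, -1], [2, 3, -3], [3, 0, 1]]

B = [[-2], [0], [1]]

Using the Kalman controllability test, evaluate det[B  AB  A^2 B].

-97

AB = [[5], [-7], [-5]]
A^2B = [[-31], [4], [10]]
Controllability matrix C = [B  AB  A^2B] = [[-2, 5, -31], [0, -7, 4], [1, -5, 10]]
Expanding along the first row, det(C) = (-2)·((-7)·10 - 4·(-5)) - 5·(0·10 - 4·1) + (-31)·(0·(-5) - (-7)·1) = (-2)·(-50) - 5·(-4) + (-31)·7 = -97
Since det(C) ≠ 0, rank(C) = 3 and the system is completely controllable.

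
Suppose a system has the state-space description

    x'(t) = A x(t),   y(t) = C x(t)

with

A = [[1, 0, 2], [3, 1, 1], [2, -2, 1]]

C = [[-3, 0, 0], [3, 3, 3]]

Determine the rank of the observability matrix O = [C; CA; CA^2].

3

CA = [[-3, 0, -6], [18, -3, 12]]
CA^2 = [[-15, 12, -12], [33, -27, 45]]
Observability matrix O = [C; CA; CA^2] = [[-3, 0, 0], [3, 3, 3], [-3, 0, -6], [18, -3, 12], [-15, 12, -12], [33, -27, 45]]
Take the 3×3 submatrix of O formed by rows 1, 2, 3: [[-3, 0, 0], [3, 3, 3], [-3, 0, -6]]. Its determinant is (-3)·(3·(-6) - 3·0) - 0·(3·(-6) - 3·(-3)) + 0·(3·0 - 3·(-3)) = (-3)·(-18) - 0·(-9) + 0·9 = 54 ≠ 0.
So rank(O) ≥ 3; since O has 3 columns, rank(O) = 3.
rank(O) = 3 = n, so the pair (A, C) is completely observable.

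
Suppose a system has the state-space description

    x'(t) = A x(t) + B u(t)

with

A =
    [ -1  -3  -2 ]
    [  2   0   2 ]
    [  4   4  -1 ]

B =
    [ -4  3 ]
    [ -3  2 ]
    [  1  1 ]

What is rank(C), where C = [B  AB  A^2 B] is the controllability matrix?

3

AB = [[11, -11], [-6, 8], [-29, 19]]
A^2B = [[65, -51], [-36, 16], [49, -31]]
Controllability matrix C = [B  AB  A^2B] = [[-4, 3, 11, -11, 65, -51], [-3, 2, -6, 8, -36, 16], [1, 1, -29, 19, 49, -31]]
Take the 3×3 submatrix of C formed by columns 1, 2, 3: [[-4, 3, 11], [-3, 2, -6], [1, 1, -29]]. Its determinant is (-4)·(2·(-29) - (-6)·1) - 3·((-3)·(-29) - (-6)·1) + 11·((-3)·1 - 2·1) = (-4)·(-52) - 3·93 + 11·(-5) = -126 ≠ 0.
So rank(C) ≥ 3; since C has 3 rows, rank(C) = 3.
rank(C) = 3 = n, so the pair (A, B) is completely controllable.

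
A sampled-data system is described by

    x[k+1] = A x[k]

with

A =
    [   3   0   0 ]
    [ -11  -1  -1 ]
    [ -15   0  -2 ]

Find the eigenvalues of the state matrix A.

det(zI - A) = z^3 - (tr A)z^2 + (M11 + M22 + M33)z - det A, where Mii is the 2×2 principal minor of A obtained by deleting row i and column i.
tr A = 3 + (-1) + (-2) = 0; M11 = (-1)·(-2) - (-1)·0 = 2 - 0 = 2; M22 = 3·(-2) - 0·(-15) = -6 - 0 = -6; M33 = 3·(-1) - 0·(-11) = -3 - 0 = -3; sum of minors = -7.
det A = 3·((-1)·(-2) - (-1)·0) - 0·((-11)·(-2) - (-1)·(-15)) + 0·((-11)·0 - (-1)·(-15)) = 3·2 - 0·7 + 0·(-15) = 6.
So p(z) = det(zI - A) = z^3 - 7z - 6.
Rational-root test: any integer root divides -6. Testing small divisors, z = -1 works: p(-1) = -1 + 0 + 7 + (-6) = 0, so (z + 1) is a factor.
Dividing, p(z) = (z + 1)(z^2 - z - 6).
Factor z^2 - z - 6: two numbers with sum 1 and product -6 are 3 and -2, so z^2 - z - 6 = (z - 3)(z + 2).
Hence p(z) = (z - 3) (z + 1) (z + 2), with roots -2, -1, 3.

-2, -1, 3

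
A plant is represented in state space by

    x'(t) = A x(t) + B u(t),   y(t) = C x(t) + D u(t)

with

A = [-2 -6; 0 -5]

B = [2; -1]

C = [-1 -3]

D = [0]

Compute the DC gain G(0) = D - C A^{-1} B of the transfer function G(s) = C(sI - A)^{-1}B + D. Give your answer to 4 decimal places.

-1.0000

G(0) = C(-A)^{-1}B + D = -C A^{-1} B + D.
det A = 10, so A^{-1} = (1/10)·adj(A) = [[-1/2, 3/5], [0, -1/5]]
A^{-1} B = [-8/5, 1/5]^T
C A^{-1} B = 1
G(0) = D - C A^{-1} B = 0 - (1) = -1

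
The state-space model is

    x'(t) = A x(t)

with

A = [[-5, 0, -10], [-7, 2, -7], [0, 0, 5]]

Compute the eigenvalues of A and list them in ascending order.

det(sI - A) = s^3 - (tr A)s^2 + (M11 + M22 + M33)s - det A, where Mii is the 2×2 principal minor of A obtained by deleting row i and column i.
tr A = (-5) + 2 + 5 = 2; M11 = 2·5 - (-7)·0 = 10 - 0 = 10; M22 = (-5)·5 - (-10)·0 = -25 - 0 = -25; M33 = (-5)·2 - 0·(-7) = -10 - 0 = -10; sum of minors = -25.
det A = (-5)·(2·5 - (-7)·0) - 0·((-7)·5 - (-7)·0) + (-10)·((-7)·0 - 2·0) = (-5)·10 - 0·(-35) + (-10)·0 = -50.
So p(s) = det(sI - A) = s^3 - 2s^2 - 25s + 50.
Rational-root test: any integer root divides 50. Testing small divisors, s = 2 works: p(2) = 8 + (-8) + (-50) + 50 = 0, so (s - 2) is a factor.
Dividing, p(s) = (s - 2)(s^2 - 25).
Factor s^2 - 25: two numbers with sum 0 and product -25 are 5 and -5, so s^2 - 25 = (s - 5)(s + 5).
Hence p(s) = (s - 5) (s - 2) (s + 5), with roots -5, 2, 5.
At least one eigenvalue has non-negative real part, so the system is not asymptotically stable.

-5, 2, 5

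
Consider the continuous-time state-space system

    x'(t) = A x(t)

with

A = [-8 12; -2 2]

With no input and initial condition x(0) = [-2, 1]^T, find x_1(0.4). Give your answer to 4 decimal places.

2.0705

det(sI - A) = s^2 - (tr A)s + det A, with tr A = (-8) + 2 = -6 and det A = (-8)·2 - 12·(-2) = -16 - (-24) = 8.
So p(s) = det(sI - A) = s^2 + 6s + 8.
Factor s^2 + 6s + 8: two numbers with sum -6 and product 8 are -2 and -4, so s^2 + 6s + 8 = (s + 2)(s + 4).
Hence p(s) = (s + 2) (s + 4), with roots -4, -2.
The eigenvalues -4, -2 are distinct and real, so A is diagonalisable and x(t) = e^{At} x(0) = V diag(e^{λ_i t}) V^{-1} x(0), where the columns of V are the eigenvectors.
λ = -4: A - (-4)I = [[-4, 12], [-2, 6]]. Row 1 gives (-4)·v1 + 12·v2 = 0, so take v_1 = [3, 1]^T.
λ = -2: A - (-2)I = [[-6, 12], [-2, 4]]. Row 1 gives (-6)·v1 + 12·v2 = 0, so take v_2 = [2, 1]^T.
V = [v_1 v_2] = [[3, 2], [1, 1]] has det V = 1, so V^{-1} = adj(V)/det V = [[1, -2], [-1, 3]].
Modal coordinates z(0) = V^{-1} x(0): 1·(-2) + (-2)·1 = -4; (-1)·(-2) + 3·1 = 5; so z(0) = [-4, 5]^T.
x_1(t) = Σ_i (v_i)_1 · z_i(0) · e^{λ_i t} (row 1 of V times the modal terms).
x_1(0.4) = 3·(-4)·e^{-4·0.4} + 2·5·e^{-2·0.4} = (-12)·0.201897 + 10·0.449329 = 2.0705.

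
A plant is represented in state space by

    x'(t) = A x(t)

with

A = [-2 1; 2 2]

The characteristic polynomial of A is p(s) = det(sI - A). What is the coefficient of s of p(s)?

0

For a 2×2 matrix, det(sI - A) = s^2 - (tr A)s + det A.
tr A = 0, det A = -6.
So p(s) = s^2 - 6.
The coefficient of s is 0.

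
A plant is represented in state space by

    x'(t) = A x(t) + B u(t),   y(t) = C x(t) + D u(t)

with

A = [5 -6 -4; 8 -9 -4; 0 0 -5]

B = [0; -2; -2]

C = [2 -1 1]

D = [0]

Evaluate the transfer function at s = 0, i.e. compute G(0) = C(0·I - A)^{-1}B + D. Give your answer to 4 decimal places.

5.8667

G(0) = C(-A)^{-1}B + D = -C A^{-1} B + D.
det A = -15, so A^{-1} = (1/-15)·adj(A) = [[-3, 2, 4/5], [-8/3, 5/3, 4/5], [0, 0, -1/5]]
A^{-1} B = [-28/5, -74/15, 2/5]^T
C A^{-1} B = -88/15
G(0) = D - C A^{-1} B = 0 - (-88/15) = 88/15 ≈ 5.8667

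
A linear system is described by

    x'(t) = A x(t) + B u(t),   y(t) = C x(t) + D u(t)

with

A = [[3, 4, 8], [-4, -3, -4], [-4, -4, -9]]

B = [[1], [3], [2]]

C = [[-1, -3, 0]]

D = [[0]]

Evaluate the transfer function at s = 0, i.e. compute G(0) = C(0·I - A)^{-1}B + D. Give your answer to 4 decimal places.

G(0) = C(-A)^{-1}B + D = -C A^{-1} B + D.
det A = -15, so A^{-1} = (1/-15)·adj(A) = [[-11/15, -4/15, -8/15], [4/3, -1/3, 4/3], [-4/15, 4/15, -7/15]]
A^{-1} B = [-13/5, 3, -2/5]^T
C A^{-1} B = -32/5
G(0) = D - C A^{-1} B = 0 - (-32/5) = 32/5 ≈ 6.4000

6.4000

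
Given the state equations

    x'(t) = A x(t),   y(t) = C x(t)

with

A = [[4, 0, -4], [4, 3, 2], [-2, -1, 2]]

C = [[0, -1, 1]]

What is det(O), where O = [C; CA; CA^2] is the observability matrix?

CA = [[-6, -4, 0]]
CA^2 = [[-40, -12, 16]]
Observability matrix O = [C; CA; CA^2] = [[0, -1, 1], [-6, -4, 0], [-40, -12, 16]]
Expanding along the first row, det(O) = 0·((-4)·16 - 0·(-12)) - (-1)·((-6)·16 - 0·(-40)) + 1·((-6)·(-12) - (-4)·(-40)) = 0·(-64) - (-1)·(-96) + 1·(-88) = -184
Since det(O) ≠ 0, rank(O) = 3 and the system is completely observable.

-184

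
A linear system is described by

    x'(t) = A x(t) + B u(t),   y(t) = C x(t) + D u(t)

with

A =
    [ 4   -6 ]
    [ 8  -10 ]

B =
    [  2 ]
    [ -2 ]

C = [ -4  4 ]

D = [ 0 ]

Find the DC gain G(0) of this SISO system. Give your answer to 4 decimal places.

G(0) = C(-A)^{-1}B + D = -C A^{-1} B + D.
det A = 8, so A^{-1} = (1/8)·adj(A) = [[-5/4, 3/4], [-1, 1/2]]
A^{-1} B = [-4, -3]^T
C A^{-1} B = 4
G(0) = D - C A^{-1} B = 0 - (4) = -4

-4.0000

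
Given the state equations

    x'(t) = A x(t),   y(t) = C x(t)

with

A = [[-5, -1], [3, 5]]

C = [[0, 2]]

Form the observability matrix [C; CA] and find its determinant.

CA = [[6, 10]]
Observability matrix O = [C; CA] = [[0, 2], [6, 10]]
det(O) = 0·10 - 2·6 = 0 - 12 = -12
Since det(O) ≠ 0, rank(O) = 2 and the system is completely observable.

-12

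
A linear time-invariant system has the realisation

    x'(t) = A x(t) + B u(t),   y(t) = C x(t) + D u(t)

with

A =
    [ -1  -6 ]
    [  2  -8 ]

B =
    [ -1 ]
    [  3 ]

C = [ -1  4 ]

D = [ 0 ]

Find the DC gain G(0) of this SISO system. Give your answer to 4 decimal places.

G(0) = C(-A)^{-1}B + D = -C A^{-1} B + D.
det A = 20, so A^{-1} = (1/20)·adj(A) = [[-2/5, 3/10], [-1/10, -1/20]]
A^{-1} B = [13/10, -1/20]^T
C A^{-1} B = -3/2
G(0) = D - C A^{-1} B = 0 - (-3/2) = 3/2 ≈ 1.5000

1.5000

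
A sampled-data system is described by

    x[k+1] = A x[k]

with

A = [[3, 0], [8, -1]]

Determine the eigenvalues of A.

-1, 3

det(zI - A) = z^2 - (tr A)z + det A, with tr A = 3 + (-1) = 2 and det A = 3·(-1) - 0·8 = -3 - 0 = -3.
So p(z) = det(zI - A) = z^2 - 2z - 3.
Factor z^2 - 2z - 3: two numbers with sum 2 and product -3 are 3 and -1, so z^2 - 2z - 3 = (z - 3)(z + 1).
Hence p(z) = (z - 3) (z + 1), with roots -1, 3.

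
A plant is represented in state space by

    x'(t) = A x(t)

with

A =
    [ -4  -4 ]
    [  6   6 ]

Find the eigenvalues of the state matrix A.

0, 2

det(sI - A) = s^2 - (tr A)s + det A, with tr A = (-4) + 6 = 2 and det A = (-4)·6 - (-4)·6 = -24 - (-24) = 0.
So p(s) = det(sI - A) = s^2 - 2s.
Factor s^2 - 2s: two numbers with sum 2 and product 0 are 2 and 0, so s^2 - 2s = s(s - 2).
Hence p(s) = s (s - 2), with roots 0, 2.
At least one eigenvalue has non-negative real part, so the system is not asymptotically stable.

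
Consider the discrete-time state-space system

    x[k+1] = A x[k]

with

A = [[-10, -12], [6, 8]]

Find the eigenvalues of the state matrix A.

-4, 2

det(zI - A) = z^2 - (tr A)z + det A, with tr A = (-10) + 8 = -2 and det A = (-10)·8 - (-12)·6 = -80 - (-72) = -8.
So p(z) = det(zI - A) = z^2 + 2z - 8.
Factor z^2 + 2z - 8: two numbers with sum -2 and product -8 are 2 and -4, so z^2 + 2z - 8 = (z - 2)(z + 4).
Hence p(z) = (z - 2) (z + 4), with roots -4, 2.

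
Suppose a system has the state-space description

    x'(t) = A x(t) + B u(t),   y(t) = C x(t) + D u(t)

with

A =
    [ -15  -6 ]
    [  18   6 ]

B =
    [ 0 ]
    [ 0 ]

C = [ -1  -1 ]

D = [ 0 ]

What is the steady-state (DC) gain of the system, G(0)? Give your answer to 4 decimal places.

0.0000

G(0) = C(-A)^{-1}B + D = -C A^{-1} B + D.
det A = 18, so A^{-1} = (1/18)·adj(A) = [[1/3, 1/3], [-1, -5/6]]
A^{-1} B = [0, 0]^T
C A^{-1} B = 0
G(0) = D - C A^{-1} B = 0 - (0) = 0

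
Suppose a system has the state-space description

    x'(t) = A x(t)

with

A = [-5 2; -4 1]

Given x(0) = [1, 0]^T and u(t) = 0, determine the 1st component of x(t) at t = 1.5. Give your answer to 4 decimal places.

det(sI - A) = s^2 - (tr A)s + det A, with tr A = (-5) + 1 = -4 and det A = (-5)·1 - 2·(-4) = -5 - (-8) = 3.
So p(s) = det(sI - A) = s^2 + 4s + 3.
Factor s^2 + 4s + 3: two numbers with sum -4 and product 3 are -1 and -3, so s^2 + 4s + 3 = (s + 1)(s + 3).
Hence p(s) = (s + 1) (s + 3), with roots -3, -1.
The eigenvalues -3, -1 are distinct and real, so A is diagonalisable and x(t) = e^{At} x(0) = V diag(e^{λ_i t}) V^{-1} x(0), where the columns of V are the eigenvectors.
λ = -3: A - (-3)I = [[-2, 2], [-4, 4]]. Row 1 gives (-2)·v1 + 2·v2 = 0, so take v_1 = [1, 1]^T.
λ = -1: A - (-1)I = [[-4, 2], [-4, 2]]. Row 1 gives (-4)·v1 + 2·v2 = 0, so take v_2 = [1, 2]^T.
V = [v_1 v_2] = [[1, 1], [1, 2]] has det V = 1, so V^{-1} = adj(V)/det V = [[2, -1], [-1, 1]].
Modal coordinates z(0) = V^{-1} x(0): 2·1 + (-1)·0 = 2; (-1)·1 + 1·0 = -1; so z(0) = [2, -1]^T.
x_1(t) = Σ_i (v_i)_1 · z_i(0) · e^{λ_i t} (row 1 of V times the modal terms).
x_1(1.5) = 1·2·e^{-3·1.5} + 1·(-1)·e^{-1·1.5} = 2·0.011109 + (-1)·0.223130 = -0.2009.

-0.2009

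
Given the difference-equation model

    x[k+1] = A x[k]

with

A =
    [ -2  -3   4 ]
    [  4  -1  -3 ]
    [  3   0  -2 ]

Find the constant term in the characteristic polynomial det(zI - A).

-11

Expand det(zI - A) for the 3×3 matrix.
p(z) = z^3 + 5z^2 + 8z - 11.
(Check: constant term = det(-A) = (-1)^3 det A = -11; coefficient of z^2 = -tr A = 5.)
The constant term is -11.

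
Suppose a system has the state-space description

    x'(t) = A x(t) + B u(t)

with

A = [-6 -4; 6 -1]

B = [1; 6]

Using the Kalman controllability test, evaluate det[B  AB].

AB = [[-30], [0]]
Controllability matrix C = [B  AB] = [[1, -30], [6, 0]]
det(C) = 1·0 - (-30)·6 = 0 - (-180) = 180
Since det(C) ≠ 0, rank(C) = 2 and the system is completely controllable.

180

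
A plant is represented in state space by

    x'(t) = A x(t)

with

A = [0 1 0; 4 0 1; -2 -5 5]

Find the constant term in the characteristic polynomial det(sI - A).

22

Expand det(sI - A) for the 3×3 matrix.
p(s) = s^3 - 5s^2 + s + 22.
(Check: constant term = det(-A) = (-1)^3 det A = 22; coefficient of s^2 = -tr A = -5.)
The constant term is 22.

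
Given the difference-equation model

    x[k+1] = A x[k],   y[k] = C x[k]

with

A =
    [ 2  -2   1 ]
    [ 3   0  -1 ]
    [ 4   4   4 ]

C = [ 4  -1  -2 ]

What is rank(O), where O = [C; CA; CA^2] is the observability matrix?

3

CA = [[-3, -16, -3]]
CA^2 = [[-66, -6, 1]]
Observability matrix O = [C; CA; CA^2] = [[4, -1, -2], [-3, -16, -3], [-66, -6, 1]]
det(O) = 4·((-16)·1 - (-3)·(-6)) - (-1)·((-3)·1 - (-3)·(-66)) + (-2)·((-3)·(-6) - (-16)·(-66)) = 4·(-34) - (-1)·(-201) + (-2)·(-1038) = 1739 ≠ 0, so rank(O) = 3.
rank(O) = 3 = n, so the pair (A, C) is completely observable.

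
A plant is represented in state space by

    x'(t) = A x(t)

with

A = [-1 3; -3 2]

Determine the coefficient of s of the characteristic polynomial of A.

-1

For a 2×2 matrix, det(sI - A) = s^2 - (tr A)s + det A.
tr A = 1, det A = 7.
So p(s) = s^2 - s + 7.
The coefficient of s is -1.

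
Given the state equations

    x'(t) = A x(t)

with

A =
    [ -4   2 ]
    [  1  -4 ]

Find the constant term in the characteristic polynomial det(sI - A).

For a 2×2 matrix, det(sI - A) = s^2 - (tr A)s + det A.
tr A = -8, det A = 14.
So p(s) = s^2 + 8s + 14.
The constant term is 14.

14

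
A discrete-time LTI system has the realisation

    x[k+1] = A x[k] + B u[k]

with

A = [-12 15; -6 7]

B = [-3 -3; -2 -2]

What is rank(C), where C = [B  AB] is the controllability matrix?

1

AB = [[6, 6], [4, 4]]
Controllability matrix C = [B  AB] = [[-3, -3, 6, 6], [-2, -2, 4, 4]]
Every column of C is a scalar multiple of column 1 = [-3, -2] (multipliers 1, 1, -2, -2), so the columns span a one-dimensional space.
C ≠ 0, hence rank(C) = 1.
rank(C) = 1 < n = 2, so the pair (A, B) is not completely controllable.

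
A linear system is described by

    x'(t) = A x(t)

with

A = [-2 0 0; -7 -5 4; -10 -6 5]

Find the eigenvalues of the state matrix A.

det(sI - A) = s^3 - (tr A)s^2 + (M11 + M22 + M33)s - det A, where Mii is the 2×2 principal minor of A obtained by deleting row i and column i.
tr A = (-2) + (-5) + 5 = -2; M11 = (-5)·5 - 4·(-6) = -25 - (-24) = -1; M22 = (-2)·5 - 0·(-10) = -10 - 0 = -10; M33 = (-2)·(-5) - 0·(-7) = 10 - 0 = 10; sum of minors = -1.
det A = (-2)·((-5)·5 - 4·(-6)) - 0·((-7)·5 - 4·(-10)) + 0·((-7)·(-6) - (-5)·(-10)) = (-2)·(-1) - 0·5 + 0·(-8) = 2.
So p(s) = det(sI - A) = s^3 + 2s^2 - s - 2.
Rational-root test: any integer root divides -2. Testing small divisors, s = -1 works: p(-1) = -1 + 2 + 1 + (-2) = 0, so (s + 1) is a factor.
Dividing, p(s) = (s + 1)(s^2 + s - 2).
Factor s^2 + s - 2: two numbers with sum -1 and product -2 are 1 and -2, so s^2 + s - 2 = (s - 1)(s + 2).
Hence p(s) = (s - 1) (s + 1) (s + 2), with roots -2, -1, 1.
At least one eigenvalue has non-negative real part, so the system is not asymptotically stable.

-2, -1, 1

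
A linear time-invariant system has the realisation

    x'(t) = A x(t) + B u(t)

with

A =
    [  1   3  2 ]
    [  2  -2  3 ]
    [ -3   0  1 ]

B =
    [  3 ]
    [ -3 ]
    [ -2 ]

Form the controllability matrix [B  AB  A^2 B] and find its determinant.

-4303

AB = [[-10], [6], [-11]]
A^2B = [[-14], [-65], [19]]
Controllability matrix C = [B  AB  A^2B] = [[3, -10, -14], [-3, 6, -65], [-2, -11, 19]]
Expanding along the first row, det(C) = 3·(6·19 - (-65)·(-11)) - (-10)·((-3)·19 - (-65)·(-2)) + (-14)·((-3)·(-11) - 6·(-2)) = 3·(-601) - (-10)·(-187) + (-14)·45 = -4303
Since det(C) ≠ 0, rank(C) = 3 and the system is completely controllable.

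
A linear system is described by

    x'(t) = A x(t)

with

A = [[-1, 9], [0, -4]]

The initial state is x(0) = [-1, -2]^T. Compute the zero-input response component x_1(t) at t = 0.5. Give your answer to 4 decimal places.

det(sI - A) = s^2 - (tr A)s + det A, with tr A = (-1) + (-4) = -5 and det A = (-1)·(-4) - 9·0 = 4 - 0 = 4.
So p(s) = det(sI - A) = s^2 + 5s + 4.
Factor s^2 + 5s + 4: two numbers with sum -5 and product 4 are -1 and -4, so s^2 + 5s + 4 = (s + 1)(s + 4).
Hence p(s) = (s + 1) (s + 4), with roots -4, -1.
The eigenvalues -4, -1 are distinct and real, so A is diagonalisable and x(t) = e^{At} x(0) = V diag(e^{λ_i t}) V^{-1} x(0), where the columns of V are the eigenvectors.
λ = -4: A - (-4)I = [[3, 9], [0, 0]]. Row 1 gives 3·v1 + 9·v2 = 0, so take v_1 = [-3, 1]^T.
λ = -1: A - (-1)I = [[0, 9], [0, -3]]. Row 1 gives 0·v1 + 9·v2 = 0, so take v_2 = [1, 0]^T.
V = [v_1 v_2] = [[-3, 1], [1, 0]] has det V = -1, so V^{-1} = adj(V)/det V = [[0, 1], [1, 3]].
Modal coordinates z(0) = V^{-1} x(0): 0·(-1) + 1·(-2) = -2; 1·(-1) + 3·(-2) = -7; so z(0) = [-2, -7]^T.
x_1(t) = Σ_i (v_i)_1 · z_i(0) · e^{λ_i t} (row 1 of V times the modal terms).
x_1(0.5) = (-3)·(-2)·e^{-4·0.5} + 1·(-7)·e^{-1·0.5} = 6·0.135335 + (-7)·0.606531 = -3.4337.

-3.4337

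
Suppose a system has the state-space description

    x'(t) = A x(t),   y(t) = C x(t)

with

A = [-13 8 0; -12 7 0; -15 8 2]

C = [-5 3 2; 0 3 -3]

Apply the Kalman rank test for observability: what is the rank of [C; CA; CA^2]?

CA = [[-1, -3, 4], [9, -3, -6]]
CA^2 = [[-11, 3, 8], [9, 3, -12]]
Observability matrix O = [C; CA; CA^2] = [[-5, 3, 2], [0, 3, -3], [-1, -3, 4], [9, -3, -6], [-11, 3, 8], [9, 3, -12]]
The columns c1, c2, c3 of O are linearly dependent: c1 + c2 + c3 = 0 (check each entry), so rank(O) ≤ 2.
The 2×2 minor from rows 1, 2, columns 1, 2 is (-5)·3 - 3·0 = -15 - 0 = -15 ≠ 0, so rank(O) = 2.
rank(O) = 2 < n = 3, so the pair (A, C) is not completely observable.

2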